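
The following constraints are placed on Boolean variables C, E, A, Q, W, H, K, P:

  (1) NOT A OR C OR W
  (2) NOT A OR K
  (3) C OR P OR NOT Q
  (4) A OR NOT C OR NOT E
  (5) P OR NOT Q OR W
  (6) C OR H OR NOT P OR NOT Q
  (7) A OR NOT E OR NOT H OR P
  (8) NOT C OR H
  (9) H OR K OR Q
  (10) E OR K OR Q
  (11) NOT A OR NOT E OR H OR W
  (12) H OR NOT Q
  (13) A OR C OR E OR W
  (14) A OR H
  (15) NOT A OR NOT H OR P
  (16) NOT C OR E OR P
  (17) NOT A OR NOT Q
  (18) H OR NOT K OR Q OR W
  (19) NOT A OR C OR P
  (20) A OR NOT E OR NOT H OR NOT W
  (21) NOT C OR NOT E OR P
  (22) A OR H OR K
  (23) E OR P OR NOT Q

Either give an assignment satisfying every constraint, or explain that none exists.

C: True, E: True, A: True, Q: False, W: True, H: True, K: True, P: True

Set C = True.
  then (NOT C OR H) forces H = True.
Set E = True.
  then (A OR NOT C OR NOT E) forces A = True.
  then (NOT A OR NOT H OR P) forces P = True.
  then (NOT A OR NOT Q) forces Q = False.
  then (NOT A OR K) forces K = True.
Set W = True.
All clauses satisfied.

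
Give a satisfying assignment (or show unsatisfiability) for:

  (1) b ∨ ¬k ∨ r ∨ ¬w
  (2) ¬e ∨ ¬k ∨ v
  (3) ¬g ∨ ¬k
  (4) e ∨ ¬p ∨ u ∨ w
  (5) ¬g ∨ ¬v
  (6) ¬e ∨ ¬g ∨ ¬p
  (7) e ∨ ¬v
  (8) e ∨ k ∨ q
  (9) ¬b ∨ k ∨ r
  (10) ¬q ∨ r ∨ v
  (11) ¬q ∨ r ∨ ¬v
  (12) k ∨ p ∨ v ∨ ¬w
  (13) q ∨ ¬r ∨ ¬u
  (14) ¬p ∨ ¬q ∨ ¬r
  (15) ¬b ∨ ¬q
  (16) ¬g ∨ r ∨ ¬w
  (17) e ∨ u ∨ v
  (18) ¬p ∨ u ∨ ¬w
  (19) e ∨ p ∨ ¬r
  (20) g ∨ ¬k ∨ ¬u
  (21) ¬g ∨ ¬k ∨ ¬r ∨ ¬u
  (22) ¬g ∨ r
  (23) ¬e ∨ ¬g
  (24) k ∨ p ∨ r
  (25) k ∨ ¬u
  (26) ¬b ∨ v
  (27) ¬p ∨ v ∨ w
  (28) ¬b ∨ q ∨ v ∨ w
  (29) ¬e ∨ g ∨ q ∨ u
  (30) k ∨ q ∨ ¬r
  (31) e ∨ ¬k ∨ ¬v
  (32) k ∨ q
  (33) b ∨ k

k = True, p = False, b = False, u = False, w = True, q = True, v = True, e = True, r = True, g = False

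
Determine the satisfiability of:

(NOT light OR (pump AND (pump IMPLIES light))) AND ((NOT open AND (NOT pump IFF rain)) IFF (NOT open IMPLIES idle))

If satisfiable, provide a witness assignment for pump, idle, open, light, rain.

pump = True, idle = False, open = False, light = True, rain = True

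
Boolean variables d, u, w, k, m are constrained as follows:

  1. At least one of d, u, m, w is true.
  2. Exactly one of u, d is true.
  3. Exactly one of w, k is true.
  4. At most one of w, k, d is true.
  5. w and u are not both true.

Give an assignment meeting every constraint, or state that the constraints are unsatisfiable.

d=F, u=T, w=F, k=T, m=F

  (1) {d, u, m, w}: 1 true — at least one ✓
  (2) {u, d}: 1 true — exactly one ✓
  (3) {w, k}: 1 true — exactly one ✓
  (4) {w, k, d}: 1 true — at most one ✓
  (5) w=F, u=T — not both ✓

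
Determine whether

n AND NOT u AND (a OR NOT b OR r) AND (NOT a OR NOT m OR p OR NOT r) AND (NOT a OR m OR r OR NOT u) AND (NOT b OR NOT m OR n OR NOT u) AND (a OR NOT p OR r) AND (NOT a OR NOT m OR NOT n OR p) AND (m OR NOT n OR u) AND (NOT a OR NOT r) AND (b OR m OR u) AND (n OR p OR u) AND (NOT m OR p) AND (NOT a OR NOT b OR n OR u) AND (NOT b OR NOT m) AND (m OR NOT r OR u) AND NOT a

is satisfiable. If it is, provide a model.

Unit clause (n) forces n = True.
Unit clause (NOT u) forces u = False.
In (m OR NOT n OR u) only m is left, so m = True.
In (NOT m OR p) only p is left, so p = True.
In (NOT b OR NOT m) only NOT b is left, so b = False.
Unit clause (NOT a) forces a = False.
In (a OR NOT p OR r) only r is left, so r = True.
All clauses satisfied.

n: True, m: True, p: True, u: False, a: False, r: True, b: False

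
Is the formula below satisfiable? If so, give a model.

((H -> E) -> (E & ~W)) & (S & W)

W = True, E = False, S = True, H = True

  (H -> E) -> (E & ~W) = True
    H -> E = False
    E & ~W = False
      ~W = False
  S & W = True
Both conjuncts True, so the formula holds.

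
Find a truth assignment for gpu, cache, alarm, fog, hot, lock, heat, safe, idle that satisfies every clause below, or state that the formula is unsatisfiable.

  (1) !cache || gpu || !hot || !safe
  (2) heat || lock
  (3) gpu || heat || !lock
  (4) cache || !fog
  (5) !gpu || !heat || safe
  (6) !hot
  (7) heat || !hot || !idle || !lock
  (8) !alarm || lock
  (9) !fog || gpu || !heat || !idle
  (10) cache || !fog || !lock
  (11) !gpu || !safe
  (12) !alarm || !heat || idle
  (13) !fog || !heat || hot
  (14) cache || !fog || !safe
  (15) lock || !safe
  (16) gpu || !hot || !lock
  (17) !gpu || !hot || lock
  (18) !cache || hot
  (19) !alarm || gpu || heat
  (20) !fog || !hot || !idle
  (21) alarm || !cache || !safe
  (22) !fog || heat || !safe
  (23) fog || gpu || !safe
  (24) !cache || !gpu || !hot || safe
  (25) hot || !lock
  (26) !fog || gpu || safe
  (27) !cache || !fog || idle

gpu=F, cache=F, alarm=F, fog=F, hot=F, lock=F, heat=T, safe=F, idle=T

Unit clause (!hot) forces hot = False.
In (!cache || hot) only !cache is left, so cache = False.
In (hot || !lock) only !lock is left, so lock = False.
In (heat || lock) only heat is left, so heat = True.
In (cache || !fog) only !fog is left, so fog = False.
In (!alarm || lock) only !alarm is left, so alarm = False.
In (lock || !safe) only !safe is left, so safe = False.
In (!gpu || !heat || safe) only !gpu is left, so gpu = False.
Set idle = True.
All clauses satisfied.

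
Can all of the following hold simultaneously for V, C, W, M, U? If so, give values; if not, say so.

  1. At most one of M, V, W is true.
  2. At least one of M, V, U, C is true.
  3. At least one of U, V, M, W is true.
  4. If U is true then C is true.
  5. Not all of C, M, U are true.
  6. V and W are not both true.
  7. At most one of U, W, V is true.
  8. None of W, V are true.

V = False; C = True; W = False; M = True; U = False

  (1) {M, V, W}: 1 true — at most one ✓
  (2) {M, V, U, C}: 2 true — at least one ✓
  (3) {U, V, M, W}: 1 true — at least one ✓
  (4) U=F ⇒ C: vacuous ✓
  (5) {C, M, U}: 2/3 true — not all ✓
  (6) V=F, W=F — not both ✓
  (7) {U, W, V}: 0 true — at most one ✓
  (8) {W, V}: 0 true — none ✓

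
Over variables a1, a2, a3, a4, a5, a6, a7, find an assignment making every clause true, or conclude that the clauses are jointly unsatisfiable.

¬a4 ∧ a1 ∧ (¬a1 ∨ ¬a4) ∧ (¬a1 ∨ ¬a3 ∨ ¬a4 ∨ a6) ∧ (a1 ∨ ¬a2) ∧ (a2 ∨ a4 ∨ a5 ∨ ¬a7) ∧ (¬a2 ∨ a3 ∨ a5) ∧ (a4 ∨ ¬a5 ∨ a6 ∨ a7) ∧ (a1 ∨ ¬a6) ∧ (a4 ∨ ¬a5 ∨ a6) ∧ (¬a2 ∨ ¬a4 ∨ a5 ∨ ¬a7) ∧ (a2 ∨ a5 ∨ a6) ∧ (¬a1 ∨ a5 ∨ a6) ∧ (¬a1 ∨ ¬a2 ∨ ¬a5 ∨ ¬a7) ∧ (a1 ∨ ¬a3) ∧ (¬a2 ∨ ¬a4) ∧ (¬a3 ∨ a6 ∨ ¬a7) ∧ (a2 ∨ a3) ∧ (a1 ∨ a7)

a1 = True, a2 = True, a3 = True, a4 = False, a5 = False, a6 = True, a7 = True

Unit clause (¬a4) forces a4 = False.
Unit clause (a1) forces a1 = True.
Set a2 = True.
Set a3 = True.
Set a5 = False.
  then (¬a1 ∨ a5 ∨ a6) forces a6 = True.
Set a7 = True.
All clauses satisfied.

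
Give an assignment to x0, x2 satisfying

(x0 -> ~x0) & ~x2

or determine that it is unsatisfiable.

x0 = False; x2 = False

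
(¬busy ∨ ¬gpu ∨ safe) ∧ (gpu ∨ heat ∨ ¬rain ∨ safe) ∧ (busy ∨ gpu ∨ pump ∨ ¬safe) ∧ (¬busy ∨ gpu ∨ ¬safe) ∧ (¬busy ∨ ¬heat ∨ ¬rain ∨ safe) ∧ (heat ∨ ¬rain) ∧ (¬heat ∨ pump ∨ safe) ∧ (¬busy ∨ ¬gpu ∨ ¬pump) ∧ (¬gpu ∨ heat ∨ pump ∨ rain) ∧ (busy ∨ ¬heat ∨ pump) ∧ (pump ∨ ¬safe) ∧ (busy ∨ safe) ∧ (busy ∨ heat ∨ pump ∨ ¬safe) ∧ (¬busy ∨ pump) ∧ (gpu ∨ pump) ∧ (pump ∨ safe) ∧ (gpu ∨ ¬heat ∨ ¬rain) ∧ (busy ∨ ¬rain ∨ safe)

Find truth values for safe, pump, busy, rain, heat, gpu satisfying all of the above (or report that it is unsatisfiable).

Set safe = True.
  then (pump ∨ ¬safe) forces pump = True.
Try busy = True:
  (¬busy ∨ gpu ∨ ¬safe) forces gpu = True.
  clause (¬busy ∨ ¬gpu ∨ ¬pump) is falsified — backtrack.
So busy = False.
Set rain = False.
Set heat = False.
Set gpu = True.
All clauses satisfied.

safe: True; pump: True; busy: False; rain: False; heat: False; gpu: True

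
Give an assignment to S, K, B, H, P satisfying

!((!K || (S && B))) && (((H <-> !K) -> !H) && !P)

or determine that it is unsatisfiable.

S=F, K=T, B=T, H=F, P=F

  !((!K || (S && B))) = True
    !K || (S && B) = False
      !K = False
      S && B = False
  ((H <-> !K) -> !H) && !P = True
    (H <-> !K) -> !H = True
      H <-> !K = True
        !K = False
      !H = True
    !P = True
Both conjuncts True, so the formula holds.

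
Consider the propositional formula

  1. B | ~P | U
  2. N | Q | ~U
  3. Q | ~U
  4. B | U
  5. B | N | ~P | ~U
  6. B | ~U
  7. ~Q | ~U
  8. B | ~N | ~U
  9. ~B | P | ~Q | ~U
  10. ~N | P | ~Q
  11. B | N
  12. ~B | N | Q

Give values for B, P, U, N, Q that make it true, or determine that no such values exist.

B=T, P=F, U=F, N=T, Q=F

Try B = False:
  (B | U) forces U = True.
  clause (B | ~U) is falsified — backtrack.
So B = True.
Set P = False.
Set U = False.
Set N = True.
  then (~N | P | ~Q) forces Q = False.
All clauses satisfied.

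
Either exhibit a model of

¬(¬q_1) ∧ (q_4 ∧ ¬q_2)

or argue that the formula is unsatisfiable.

q_1 = True; q_2 = False; q_4 = True

  ¬(¬q_1) = True
    ¬q_1 = False
  q_4 ∧ ¬q_2 = True
    ¬q_2 = True
Both conjuncts True, so the formula holds.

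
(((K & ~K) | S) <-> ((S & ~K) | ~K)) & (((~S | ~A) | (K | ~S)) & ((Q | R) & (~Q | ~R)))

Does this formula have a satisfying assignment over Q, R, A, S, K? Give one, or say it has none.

Q: True; R: False; A: False; S: False; K: True

  ((K & ~K) | S) <-> ((S & ~K) | ~K) = True
    (K & ~K) | S = False
      K & ~K = False
        ~K = False
    (S & ~K) | ~K = False
      S & ~K = False
        ~K = False
      ~K = False
  ((~S | ~A) | (K | ~S)) & ((Q | R) & (~Q | ~R)) = True
    (~S | ~A) | (K | ~S) = True
      ~S | ~A = True
        ~S = True
        ~A = True
      K | ~S = True
        ~S = True
    (Q | R) & (~Q | ~R) = True
      Q | R = True
      ~Q | ~R = True
        ~Q = False
        ~R = True
Both conjuncts True, so the formula holds.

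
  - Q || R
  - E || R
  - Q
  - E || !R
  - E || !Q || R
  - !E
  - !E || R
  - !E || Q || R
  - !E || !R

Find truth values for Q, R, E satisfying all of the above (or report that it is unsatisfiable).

Unsatisfiable — no assignment works.

Case E = True:
  Clause (!E) is falsified — contradiction.
Case E = False:
  (E || R) forces R = True.
  Clause (E || !R) is falsified — contradiction.
Both cases fail, so the formula is unsatisfiable.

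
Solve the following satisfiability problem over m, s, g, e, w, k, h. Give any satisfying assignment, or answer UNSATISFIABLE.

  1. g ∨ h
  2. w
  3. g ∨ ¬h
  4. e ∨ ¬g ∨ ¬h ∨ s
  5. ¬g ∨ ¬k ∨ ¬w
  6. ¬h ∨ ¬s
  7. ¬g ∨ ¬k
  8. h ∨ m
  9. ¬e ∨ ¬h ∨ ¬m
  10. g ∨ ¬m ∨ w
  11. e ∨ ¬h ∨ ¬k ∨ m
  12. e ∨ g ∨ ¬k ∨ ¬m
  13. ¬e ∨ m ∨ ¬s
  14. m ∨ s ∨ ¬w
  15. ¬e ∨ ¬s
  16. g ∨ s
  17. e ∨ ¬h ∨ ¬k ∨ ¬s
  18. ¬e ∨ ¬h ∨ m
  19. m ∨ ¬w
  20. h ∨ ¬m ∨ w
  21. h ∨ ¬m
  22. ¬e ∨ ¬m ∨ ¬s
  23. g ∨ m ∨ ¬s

Unsatisfiable

Case w = True:
  (m ∨ ¬w) forces m = True.
  (h ∨ ¬m) forces h = True.
  (g ∨ ¬h) forces g = True.
  (¬g ∨ ¬k ∨ ¬w) forces k = False.
  (¬h ∨ ¬s) forces s = False.
  (e ∨ ¬g ∨ ¬h ∨ s) forces e = True.
  Clause (¬e ∨ ¬h ∨ ¬m) is falsified — contradiction.
Case w = False:
  Clause (w) is falsified — contradiction.
Both cases fail, so the formula is unsatisfiable.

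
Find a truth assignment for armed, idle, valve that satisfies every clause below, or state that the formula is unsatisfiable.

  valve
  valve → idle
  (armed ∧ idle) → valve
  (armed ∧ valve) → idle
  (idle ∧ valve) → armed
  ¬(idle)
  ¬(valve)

The formula is unsatisfiable.

Case valve = True:
  Clause (¬valve) is falsified — contradiction.
Case valve = False:
  Clause (valve) is falsified — contradiction.
Both cases fail, so the formula is unsatisfiable.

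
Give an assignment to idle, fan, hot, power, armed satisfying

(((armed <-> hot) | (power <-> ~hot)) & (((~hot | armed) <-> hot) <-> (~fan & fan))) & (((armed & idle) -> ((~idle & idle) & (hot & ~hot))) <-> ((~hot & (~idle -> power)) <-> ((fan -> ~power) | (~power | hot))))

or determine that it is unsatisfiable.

idle=F, fan=F, hot=F, power=T, armed=T

  ((armed <-> hot) | (power <-> ~hot)) & (((~hot | armed) <-> hot) <-> (~fan & fan)) = True
    (armed <-> hot) | (power <-> ~hot) = True
      armed <-> hot = False
      power <-> ~hot = True
        ~hot = True
    ((~hot | armed) <-> hot) <-> (~fan & fan) = True
      (~hot | armed) <-> hot = False
        ~hot | armed = True
          ~hot = True
      ~fan & fan = False
        ~fan = True
  ((armed & idle) -> ((~idle & idle) & (hot & ~hot))) <-> ((~hot & (~idle -> power)) <-> ((fan -> ~power) | (~power | hot))) = True
    (armed & idle) -> ((~idle & idle) & (hot & ~hot)) = True
      armed & idle = False
      (~idle & idle) & (hot & ~hot) = False
        ~idle & idle = False
          ~idle = True
        hot & ~hot = False
          ~hot = True
    (~hot & (~idle -> power)) <-> ((fan -> ~power) | (~power | hot)) = True
      ~hot & (~idle -> power) = True
        ~hot = True
        ~idle -> power = True
          ~idle = True
      (fan -> ~power) | (~power | hot) = True
        fan -> ~power = True
          ~power = False
        ~power | hot = False
          ~power = False
Both conjuncts True, so the formula holds.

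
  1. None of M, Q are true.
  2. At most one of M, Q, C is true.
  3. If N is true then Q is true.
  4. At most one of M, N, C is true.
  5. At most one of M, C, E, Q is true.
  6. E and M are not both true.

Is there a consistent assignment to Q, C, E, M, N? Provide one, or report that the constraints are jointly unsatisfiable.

Q = False, C = False, E = True, M = False, N = False

  (1) {M, Q}: 0 true — none ✓
  (2) {M, Q, C}: 0 true — at most one ✓
  (3) N=F ⇒ Q: vacuous ✓
  (4) {M, N, C}: 0 true — at most one ✓
  (5) {M, C, E, Q}: 1 true — at most one ✓
  (6) E=T, M=F — not both ✓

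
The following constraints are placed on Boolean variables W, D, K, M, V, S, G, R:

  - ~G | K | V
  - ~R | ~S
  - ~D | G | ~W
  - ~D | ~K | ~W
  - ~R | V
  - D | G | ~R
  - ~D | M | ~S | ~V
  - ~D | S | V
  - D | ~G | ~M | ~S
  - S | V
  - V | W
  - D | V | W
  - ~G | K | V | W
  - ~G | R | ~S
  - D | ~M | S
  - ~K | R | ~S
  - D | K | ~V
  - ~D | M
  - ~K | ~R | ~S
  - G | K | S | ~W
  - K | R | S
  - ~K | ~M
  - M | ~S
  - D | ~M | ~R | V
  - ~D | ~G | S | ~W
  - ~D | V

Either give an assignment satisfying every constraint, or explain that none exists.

W = True; D = False; K = True; M = False; V = True; S = False; G = False; R = False

Set W = True.
Set D = False.
Set K = True.
  then (~K | ~M) forces M = False.
  then (M | ~S) forces S = False.
  then (S | V) forces V = True.
Set G = False.
  then (D | G | ~R) forces R = False.
All clauses satisfied.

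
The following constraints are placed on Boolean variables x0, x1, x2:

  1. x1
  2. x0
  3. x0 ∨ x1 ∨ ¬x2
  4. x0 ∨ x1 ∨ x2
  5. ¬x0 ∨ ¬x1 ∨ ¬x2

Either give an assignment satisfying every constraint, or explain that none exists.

Unit clause (x1) forces x1 = True.
Unit clause (x0) forces x0 = True.
In (¬x0 ∨ ¬x1 ∨ ¬x2) only ¬x2 is left, so x2 = False.
Check each clause:
  (x1): x1 holds.
  (x0): x0 holds.
  (x0 ∨ x1 ∨ ¬x2): x0 holds.
  (x0 ∨ x1 ∨ x2): x0 holds.
  (¬x0 ∨ ¬x1 ∨ ¬x2): ¬x2 holds.
All clauses satisfied.

x0: True, x1: True, x2: False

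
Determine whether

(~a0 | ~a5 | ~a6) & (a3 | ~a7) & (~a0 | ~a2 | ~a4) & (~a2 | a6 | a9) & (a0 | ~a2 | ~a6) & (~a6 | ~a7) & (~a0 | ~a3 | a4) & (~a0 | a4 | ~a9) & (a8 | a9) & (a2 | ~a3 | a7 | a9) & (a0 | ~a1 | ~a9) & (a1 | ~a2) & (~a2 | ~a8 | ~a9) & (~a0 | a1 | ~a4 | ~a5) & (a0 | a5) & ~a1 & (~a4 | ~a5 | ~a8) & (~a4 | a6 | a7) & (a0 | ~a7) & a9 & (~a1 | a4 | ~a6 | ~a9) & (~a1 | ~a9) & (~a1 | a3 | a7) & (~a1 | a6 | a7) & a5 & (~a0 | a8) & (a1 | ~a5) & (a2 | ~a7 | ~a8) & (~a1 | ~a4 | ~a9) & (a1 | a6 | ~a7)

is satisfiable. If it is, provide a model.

Case a5 = True:
  (~a1) forces a1 = False.
  Clause (a1 | ~a5) is falsified — contradiction.
Case a5 = False:
  Clause (a5) is falsified — contradiction.
Both cases fail, so the formula is unsatisfiable.

No satisfying assignment exists.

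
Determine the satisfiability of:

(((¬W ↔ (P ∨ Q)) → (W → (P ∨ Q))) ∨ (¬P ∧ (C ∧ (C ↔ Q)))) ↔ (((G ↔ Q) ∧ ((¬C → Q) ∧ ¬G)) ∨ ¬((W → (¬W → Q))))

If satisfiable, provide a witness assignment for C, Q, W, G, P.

C: True, Q: False, W: True, G: False, P: True

  (((¬W ↔ (P ∨ Q)) → (W → (P ∨ Q))) ∨ (¬P ∧ (C ∧ (C ↔ Q)))) ↔ (((G ↔ Q) ∧ ((¬C → Q) ∧ ¬G)) ∨ ¬((W → (¬W → Q)))) = True
    ((¬W ↔ (P ∨ Q)) → (W → (P ∨ Q))) ∨ (¬P ∧ (C ∧ (C ↔ Q))) = True
      (¬W ↔ (P ∨ Q)) → (W → (P ∨ Q)) = True
        ¬W ↔ (P ∨ Q) = False
          ¬W = False
          P ∨ Q = True
        W → (P ∨ Q) = True
          P ∨ Q = True
      ¬P ∧ (C ∧ (C ↔ Q)) = False
        ¬P = False
        C ∧ (C ↔ Q) = False
          C ↔ Q = False
    ((G ↔ Q) ∧ ((¬C → Q) ∧ ¬G)) ∨ ¬((W → (¬W → Q))) = True
      (G ↔ Q) ∧ ((¬C → Q) ∧ ¬G) = True
        G ↔ Q = True
        (¬C → Q) ∧ ¬G = True
          ¬C → Q = True
            ¬C = False
          ¬G = True
      ¬((W → (¬W → Q))) = False
        W → (¬W → Q) = True
          ¬W → Q = True
            ¬W = False
The formula evaluates to True.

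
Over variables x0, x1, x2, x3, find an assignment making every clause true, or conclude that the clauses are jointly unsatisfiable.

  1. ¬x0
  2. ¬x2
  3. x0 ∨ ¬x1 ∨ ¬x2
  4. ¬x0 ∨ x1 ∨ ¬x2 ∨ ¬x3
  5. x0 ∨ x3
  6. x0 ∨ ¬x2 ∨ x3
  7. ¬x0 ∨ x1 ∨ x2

Unit clause (¬x0) forces x0 = False.
Unit clause (¬x2) forces x2 = False.
In (x0 ∨ x3) only x3 is left, so x3 = True.
Set x1 = True.
Check each clause:
  (¬x0): ¬x0 holds.
  (¬x2): ¬x2 holds.
  (x0 ∨ ¬x1 ∨ ¬x2): ¬x2 holds.
  (¬x0 ∨ x1 ∨ ¬x2 ∨ ¬x3): ¬x0 holds.
  (x0 ∨ x3): x3 holds.
  (x0 ∨ ¬x2 ∨ x3): ¬x2 holds.
  (¬x0 ∨ x1 ∨ x2): ¬x0 holds.
All clauses satisfied.

x0: False, x1: True, x2: False, x3: True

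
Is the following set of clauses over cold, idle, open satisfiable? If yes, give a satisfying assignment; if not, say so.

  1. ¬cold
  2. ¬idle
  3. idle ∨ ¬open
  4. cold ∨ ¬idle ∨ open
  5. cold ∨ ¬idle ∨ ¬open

cold=F, idle=F, open=F

Unit clause (¬cold) forces cold = False.
Unit clause (¬idle) forces idle = False.
In (idle ∨ ¬open) only ¬open is left, so open = False.
Check each clause:
  (¬cold): ¬cold holds.
  (¬idle): ¬idle holds.
  (idle ∨ ¬open): ¬open holds.
  (cold ∨ ¬idle ∨ open): ¬idle holds.
  (cold ∨ ¬idle ∨ ¬open): ¬idle holds.
All clauses satisfied.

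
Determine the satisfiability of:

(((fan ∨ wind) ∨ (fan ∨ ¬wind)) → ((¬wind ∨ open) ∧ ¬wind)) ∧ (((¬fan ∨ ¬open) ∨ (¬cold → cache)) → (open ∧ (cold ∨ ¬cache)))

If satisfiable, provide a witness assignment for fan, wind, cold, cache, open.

fan = True, wind = False, cold = True, cache = True, open = True

  ((fan ∨ wind) ∨ (fan ∨ ¬wind)) → ((¬wind ∨ open) ∧ ¬wind) = True
    (fan ∨ wind) ∨ (fan ∨ ¬wind) = True
      fan ∨ wind = True
      fan ∨ ¬wind = True
        ¬wind = True
    (¬wind ∨ open) ∧ ¬wind = True
      ¬wind ∨ open = True
        ¬wind = True
      ¬wind = True
  ((¬fan ∨ ¬open) ∨ (¬cold → cache)) → (open ∧ (cold ∨ ¬cache)) = True
    (¬fan ∨ ¬open) ∨ (¬cold → cache) = True
      ¬fan ∨ ¬open = False
        ¬fan = False
        ¬open = False
      ¬cold → cache = True
        ¬cold = False
    open ∧ (cold ∨ ¬cache) = True
      cold ∨ ¬cache = True
        ¬cache = False
Both conjuncts True, so the formula holds.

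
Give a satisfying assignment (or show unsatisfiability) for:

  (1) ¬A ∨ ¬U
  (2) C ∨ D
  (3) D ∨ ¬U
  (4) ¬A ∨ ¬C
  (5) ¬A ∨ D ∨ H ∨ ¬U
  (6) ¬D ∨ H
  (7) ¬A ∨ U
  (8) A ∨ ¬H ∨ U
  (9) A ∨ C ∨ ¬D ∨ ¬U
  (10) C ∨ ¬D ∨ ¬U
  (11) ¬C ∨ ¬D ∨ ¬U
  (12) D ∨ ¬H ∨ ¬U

Try U = True:
  (¬A ∨ ¬U) forces A = False.
  (D ∨ ¬U) forces D = True.
  (¬D ∨ H) forces H = True.
  (A ∨ C ∨ ¬D ∨ ¬U) forces C = True.
  clause (¬C ∨ ¬D ∨ ¬U) is falsified — backtrack.
So U = False.
  then (¬A ∨ U) forces A = False.
  then (A ∨ ¬H ∨ U) forces H = False.
  then (¬D ∨ H) forces D = False.
  then (C ∨ D) forces C = True.
All clauses satisfied.

U = False, A = False, D = False, C = True, H = False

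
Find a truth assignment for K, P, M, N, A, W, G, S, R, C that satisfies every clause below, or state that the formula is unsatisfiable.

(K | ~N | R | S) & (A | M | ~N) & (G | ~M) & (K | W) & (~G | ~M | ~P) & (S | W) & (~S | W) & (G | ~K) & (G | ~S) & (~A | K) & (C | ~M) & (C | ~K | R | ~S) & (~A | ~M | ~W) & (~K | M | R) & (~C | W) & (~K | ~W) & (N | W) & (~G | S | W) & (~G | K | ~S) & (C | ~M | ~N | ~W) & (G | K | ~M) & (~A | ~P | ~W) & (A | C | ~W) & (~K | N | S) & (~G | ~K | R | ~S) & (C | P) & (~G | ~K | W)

Try K = True:
  (G | ~K) forces G = True.
  (~K | ~W) forces W = False.
  clause (~G | ~K | W) is falsified — backtrack.
So K = False.
  then (K | W) forces W = True.
  then (~A | K) forces A = False.
  then (A | C | ~W) forces C = True.
Set P = True.
Try M = True:
  (G | ~M) forces G = True.
  clause (~G | ~M | ~P) is falsified — backtrack.
So M = False.
  then (A | M | ~N) forces N = False.
Set G = True.
  then (~G | K | ~S) forces S = False.
Set R = False.
All clauses satisfied.

K = False; P = True; M = False; N = False; A = False; W = True; G = True; S = False; R = False; C = True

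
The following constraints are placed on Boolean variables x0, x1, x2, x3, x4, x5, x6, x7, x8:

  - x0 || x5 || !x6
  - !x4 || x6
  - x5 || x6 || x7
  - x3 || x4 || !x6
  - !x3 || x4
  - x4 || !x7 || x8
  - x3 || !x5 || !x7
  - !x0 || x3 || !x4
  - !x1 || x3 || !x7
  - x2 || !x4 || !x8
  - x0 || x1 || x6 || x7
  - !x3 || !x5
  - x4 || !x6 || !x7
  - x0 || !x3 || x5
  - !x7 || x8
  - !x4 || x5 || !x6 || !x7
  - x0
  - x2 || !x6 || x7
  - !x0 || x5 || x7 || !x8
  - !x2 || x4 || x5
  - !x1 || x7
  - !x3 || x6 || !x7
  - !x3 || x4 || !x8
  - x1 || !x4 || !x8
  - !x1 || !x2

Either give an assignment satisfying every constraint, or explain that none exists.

x0 = True, x1 = False, x2 = False, x3 = False, x4 = False, x5 = True, x6 = False, x7 = False, x8 = True

Unit clause (x0) forces x0 = True.
Set x1 = False.
Set x2 = False.
Set x3 = False.
  then (!x0 || x3 || !x4) forces x4 = False.
  then (x3 || x4 || !x6) forces x6 = False.
Set x5 = True.
  then (x3 || !x5 || !x7) forces x7 = False.
Set x8 = True.
All clauses satisfied.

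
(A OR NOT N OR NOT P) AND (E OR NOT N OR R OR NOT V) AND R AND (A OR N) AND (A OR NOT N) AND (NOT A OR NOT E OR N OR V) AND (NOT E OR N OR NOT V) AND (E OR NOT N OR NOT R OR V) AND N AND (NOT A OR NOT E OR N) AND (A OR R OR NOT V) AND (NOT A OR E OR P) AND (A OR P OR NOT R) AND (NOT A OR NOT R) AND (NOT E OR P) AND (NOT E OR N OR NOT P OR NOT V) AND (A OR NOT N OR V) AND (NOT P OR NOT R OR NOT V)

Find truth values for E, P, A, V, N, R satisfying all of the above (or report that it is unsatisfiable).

Case N = True:
  (R) forces R = True.
  (A OR NOT N) forces A = True.
  Clause (NOT A OR NOT R) is falsified — contradiction.
Case N = False:
  Clause (N) is falsified — contradiction.
Both cases fail, so the formula is unsatisfiable.

Unsatisfiable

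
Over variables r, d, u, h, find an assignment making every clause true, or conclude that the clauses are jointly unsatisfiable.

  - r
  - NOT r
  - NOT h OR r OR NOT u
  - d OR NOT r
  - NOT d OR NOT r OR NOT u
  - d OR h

Case r = True:
  Clause (NOT r) is falsified — contradiction.
Case r = False:
  Clause (r) is falsified — contradiction.
Both cases fail, so the formula is unsatisfiable.

Unsatisfiable — no assignment works.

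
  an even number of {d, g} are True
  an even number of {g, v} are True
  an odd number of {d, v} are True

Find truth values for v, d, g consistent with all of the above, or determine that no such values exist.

Adding constraints 1, 2, 3 mod 2: every variable appears an even number of times on the left, so the left side is 0.
But the right sides sum to 1 (mod 2). 0 ≠ 1 — the system is inconsistent.

Unsatisfiable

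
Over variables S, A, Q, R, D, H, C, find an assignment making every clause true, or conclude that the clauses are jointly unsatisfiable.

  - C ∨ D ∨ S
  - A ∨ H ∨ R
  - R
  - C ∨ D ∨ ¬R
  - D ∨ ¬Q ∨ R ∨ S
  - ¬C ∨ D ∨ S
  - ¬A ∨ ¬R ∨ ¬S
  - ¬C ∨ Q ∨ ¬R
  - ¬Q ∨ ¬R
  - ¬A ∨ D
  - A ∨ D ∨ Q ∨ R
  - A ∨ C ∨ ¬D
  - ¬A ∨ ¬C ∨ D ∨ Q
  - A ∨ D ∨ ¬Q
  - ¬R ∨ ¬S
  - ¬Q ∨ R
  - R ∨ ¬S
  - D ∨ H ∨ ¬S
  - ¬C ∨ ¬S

Unit clause (R) forces R = True.
In (¬Q ∨ ¬R) only ¬Q is left, so Q = False.
In (¬R ∨ ¬S) only ¬S is left, so S = False.
In (¬C ∨ Q ∨ ¬R) only ¬C is left, so C = False.
In (C ∨ D ∨ S) only D is left, so D = True.
In (A ∨ C ∨ ¬D) only A is left, so A = True.
Set H = True.
All clauses satisfied.

S: False; A: True; Q: False; R: True; D: True; H: True; C: False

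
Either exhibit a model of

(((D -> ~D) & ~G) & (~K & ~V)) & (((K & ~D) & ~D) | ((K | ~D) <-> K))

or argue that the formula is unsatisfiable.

Case K = True: the conjunct ~K is False.
Case K = False: the formula simplifies to (((D -> ~D) & ~G) & ~V) & D.
  D = True: the conjunct D -> ~D becomes True -> ~True = False.
  D = False: the conjunct D is False.
Both cases fail — unsatisfiable.

Unsatisfiable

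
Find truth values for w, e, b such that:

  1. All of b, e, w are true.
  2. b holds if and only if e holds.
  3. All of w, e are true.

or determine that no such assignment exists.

w = True, e = True, b = True

  (1) {b, e, w}: all 3 true ✓
  (2) b=T, e=T — same ✓
  (3) {w, e}: all 2 true ✓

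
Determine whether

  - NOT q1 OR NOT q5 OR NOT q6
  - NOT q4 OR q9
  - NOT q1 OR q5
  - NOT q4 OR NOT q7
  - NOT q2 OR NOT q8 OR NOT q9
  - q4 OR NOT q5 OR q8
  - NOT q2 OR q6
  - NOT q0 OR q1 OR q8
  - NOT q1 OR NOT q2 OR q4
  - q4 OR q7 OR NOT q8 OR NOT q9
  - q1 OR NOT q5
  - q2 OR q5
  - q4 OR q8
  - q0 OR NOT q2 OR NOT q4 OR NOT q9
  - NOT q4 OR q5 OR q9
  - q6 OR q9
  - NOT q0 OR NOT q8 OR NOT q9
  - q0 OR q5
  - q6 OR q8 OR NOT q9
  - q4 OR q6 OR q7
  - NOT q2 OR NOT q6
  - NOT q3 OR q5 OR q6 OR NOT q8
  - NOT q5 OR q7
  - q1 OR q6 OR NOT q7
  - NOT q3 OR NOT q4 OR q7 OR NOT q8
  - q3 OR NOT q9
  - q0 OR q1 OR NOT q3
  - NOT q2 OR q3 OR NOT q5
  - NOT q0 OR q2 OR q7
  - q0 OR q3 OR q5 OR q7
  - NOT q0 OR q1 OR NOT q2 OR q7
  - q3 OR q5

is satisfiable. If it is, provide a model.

q0 = False, q1 = True, q2 = False, q3 = True, q4 = False, q5 = True, q6 = False, q7 = True, q8 = True, q9 = True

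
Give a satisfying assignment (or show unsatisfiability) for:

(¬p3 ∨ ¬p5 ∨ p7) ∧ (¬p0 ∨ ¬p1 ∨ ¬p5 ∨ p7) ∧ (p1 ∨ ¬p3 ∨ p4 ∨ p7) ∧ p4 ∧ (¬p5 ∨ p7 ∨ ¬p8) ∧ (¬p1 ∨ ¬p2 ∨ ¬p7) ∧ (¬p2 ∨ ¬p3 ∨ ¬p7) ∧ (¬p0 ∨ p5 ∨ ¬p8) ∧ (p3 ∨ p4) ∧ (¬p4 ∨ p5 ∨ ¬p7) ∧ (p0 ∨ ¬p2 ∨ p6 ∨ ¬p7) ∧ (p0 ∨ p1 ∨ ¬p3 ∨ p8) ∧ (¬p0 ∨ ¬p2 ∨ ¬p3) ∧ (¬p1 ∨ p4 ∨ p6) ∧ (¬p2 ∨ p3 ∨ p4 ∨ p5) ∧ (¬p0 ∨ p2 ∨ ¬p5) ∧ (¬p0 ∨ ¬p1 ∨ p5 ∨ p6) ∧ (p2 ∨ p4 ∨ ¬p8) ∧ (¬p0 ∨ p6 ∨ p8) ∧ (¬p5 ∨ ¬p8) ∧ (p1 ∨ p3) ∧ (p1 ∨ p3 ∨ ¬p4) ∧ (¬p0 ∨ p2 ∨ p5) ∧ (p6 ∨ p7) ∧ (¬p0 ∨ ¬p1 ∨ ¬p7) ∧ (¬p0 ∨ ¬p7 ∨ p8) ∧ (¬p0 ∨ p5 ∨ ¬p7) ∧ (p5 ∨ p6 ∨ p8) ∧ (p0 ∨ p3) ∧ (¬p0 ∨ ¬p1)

Unit clause (p4) forces p4 = True.
Set p0 = False.
  then (p0 ∨ p3) forces p3 = True.
Set p1 = True.
Set p2 = False.
Set p5 = False.
  then (¬p4 ∨ p5 ∨ ¬p7) forces p7 = False.
  then (p6 ∨ p7) forces p6 = True.
Set p8 = True.
All clauses satisfied.

p0: False; p1: True; p2: False; p3: True; p4: True; p5: False; p6: True; p7: False; p8: True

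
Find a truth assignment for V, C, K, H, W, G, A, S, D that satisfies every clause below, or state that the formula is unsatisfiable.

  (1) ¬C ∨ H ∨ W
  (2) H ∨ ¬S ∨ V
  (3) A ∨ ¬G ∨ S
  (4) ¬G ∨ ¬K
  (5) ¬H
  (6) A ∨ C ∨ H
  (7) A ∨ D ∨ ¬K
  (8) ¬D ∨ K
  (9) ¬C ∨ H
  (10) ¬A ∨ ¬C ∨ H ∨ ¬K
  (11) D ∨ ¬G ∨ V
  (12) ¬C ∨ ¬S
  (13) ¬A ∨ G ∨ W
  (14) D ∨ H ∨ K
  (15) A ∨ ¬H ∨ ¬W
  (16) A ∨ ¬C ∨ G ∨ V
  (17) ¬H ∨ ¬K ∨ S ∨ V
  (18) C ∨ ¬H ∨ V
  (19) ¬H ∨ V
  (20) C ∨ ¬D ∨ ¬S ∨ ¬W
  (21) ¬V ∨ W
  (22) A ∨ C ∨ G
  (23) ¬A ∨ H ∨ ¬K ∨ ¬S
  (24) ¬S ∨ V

Unit clause (¬H) forces H = False.
In (¬C ∨ H) only ¬C is left, so C = False.
In (A ∨ C ∨ H) only A is left, so A = True.
Set V = True.
  then (¬V ∨ W) forces W = True.
Try K = False:
  (¬D ∨ K) forces D = False.
  clause (D ∨ H ∨ K) is falsified — backtrack.
So K = True.
  then (¬G ∨ ¬K) forces G = False.
  then (¬A ∨ H ∨ ¬K ∨ ¬S) forces S = False.
Set D = False.
All clauses satisfied.

V: True; C: False; K: True; H: False; W: True; G: False; A: True; S: False; D: False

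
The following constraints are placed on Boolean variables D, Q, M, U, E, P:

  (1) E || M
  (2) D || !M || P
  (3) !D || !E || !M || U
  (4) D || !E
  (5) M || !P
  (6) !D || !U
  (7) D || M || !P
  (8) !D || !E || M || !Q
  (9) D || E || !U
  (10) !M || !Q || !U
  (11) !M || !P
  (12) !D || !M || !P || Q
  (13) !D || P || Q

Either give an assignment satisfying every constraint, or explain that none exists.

Set D = True.
  then (!D || !U) forces U = False.
Try Q = False:
  (!D || P || Q) forces P = True.
  (M || !P) forces M = True.
  clause (!M || !P) is falsified — backtrack.
So Q = True.
Try M = False:
  (E || M) forces E = True.
  clause (!D || !E || M || !Q) is falsified — backtrack.
So M = True.
  then (!D || !E || !M || U) forces E = False.
  then (!M || !P) forces P = False.
All clauses satisfied.

D = True; Q = True; M = True; U = False; E = False; P = False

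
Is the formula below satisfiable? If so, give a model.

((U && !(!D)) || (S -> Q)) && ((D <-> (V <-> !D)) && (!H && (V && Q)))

No satisfying assignment exists.

Case Q = True: the formula simplifies to (D <-> (V <-> !D)) && (!H && V).
  V = True: simplifies to (D <-> !D) && !H.
    D = True: the conjunct D <-> !D becomes True <-> !True = False.
    D = False: the conjunct D <-> !D becomes False <-> !False = False.
  V = False: the conjunct V is False.
Case Q = False: the conjunct Q is False.
Both cases fail — unsatisfiable.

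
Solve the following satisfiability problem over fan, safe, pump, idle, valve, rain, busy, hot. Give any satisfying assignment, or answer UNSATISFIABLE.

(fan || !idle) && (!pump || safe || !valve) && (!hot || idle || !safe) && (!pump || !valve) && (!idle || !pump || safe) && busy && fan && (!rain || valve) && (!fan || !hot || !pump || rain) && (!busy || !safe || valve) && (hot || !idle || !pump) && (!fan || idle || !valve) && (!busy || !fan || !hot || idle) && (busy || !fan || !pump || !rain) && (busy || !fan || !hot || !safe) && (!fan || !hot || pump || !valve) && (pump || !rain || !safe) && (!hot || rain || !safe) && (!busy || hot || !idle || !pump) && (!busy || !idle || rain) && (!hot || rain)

fan = True; safe = False; pump = False; idle = False; valve = False; rain = False; busy = True; hot = False

Unit clause (busy) forces busy = True.
Unit clause (fan) forces fan = True.
Set safe = False.
Set pump = False.
Set idle = False.
  then (!fan || idle || !valve) forces valve = False.
  then (!busy || !fan || !hot || idle) forces hot = False.
  then (!rain || valve) forces rain = False.
All clauses satisfied.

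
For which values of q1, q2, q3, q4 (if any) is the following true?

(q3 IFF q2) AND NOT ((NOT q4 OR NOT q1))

q1=T; q2=F; q3=F; q4=T

  q3 IFF q2 = True
  NOT ((NOT q4 OR NOT q1)) = True
    NOT q4 OR NOT q1 = False
      NOT q4 = False
      NOT q1 = False
Both conjuncts True, so the formula holds.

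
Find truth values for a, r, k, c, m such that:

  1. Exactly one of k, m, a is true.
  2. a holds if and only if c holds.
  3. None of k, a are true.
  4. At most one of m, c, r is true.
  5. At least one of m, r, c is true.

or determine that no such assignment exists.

a: False; r: False; k: False; c: False; m: True

  (1) {k, m, a}: 1 true — exactly one ✓
  (2) a=F, c=F — same ✓
  (3) {k, a}: 0 true — none ✓
  (4) {m, c, r}: 1 true — at most one ✓
  (5) {m, r, c}: 1 true — at least one ✓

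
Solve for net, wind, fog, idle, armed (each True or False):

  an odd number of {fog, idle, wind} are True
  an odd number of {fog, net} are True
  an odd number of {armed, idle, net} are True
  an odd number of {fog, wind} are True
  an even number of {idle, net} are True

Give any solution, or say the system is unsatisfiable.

net = False, wind = False, fog = True, idle = False, armed = True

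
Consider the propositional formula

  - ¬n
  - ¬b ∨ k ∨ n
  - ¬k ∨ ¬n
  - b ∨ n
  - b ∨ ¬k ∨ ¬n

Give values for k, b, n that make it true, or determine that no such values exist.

Unit clause (¬n) forces n = False.
In (b ∨ n) only b is left, so b = True.
In (¬b ∨ k ∨ n) only k is left, so k = True.
All clauses satisfied.

k=T, b=T, n=F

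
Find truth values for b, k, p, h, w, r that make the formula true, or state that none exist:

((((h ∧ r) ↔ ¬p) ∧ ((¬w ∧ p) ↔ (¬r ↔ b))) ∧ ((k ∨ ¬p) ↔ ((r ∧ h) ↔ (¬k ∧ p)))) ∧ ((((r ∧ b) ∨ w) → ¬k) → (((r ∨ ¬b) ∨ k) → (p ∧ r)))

b = True, k = False, p = True, h = True, w = False, r = False

  (((h ∧ r) ↔ ¬p) ∧ ((¬w ∧ p) ↔ (¬r ↔ b))) ∧ ((k ∨ ¬p) ↔ ((r ∧ h) ↔ (¬k ∧ p))) = True
    ((h ∧ r) ↔ ¬p) ∧ ((¬w ∧ p) ↔ (¬r ↔ b)) = True
      (h ∧ r) ↔ ¬p = True
        h ∧ r = False
        ¬p = False
      (¬w ∧ p) ↔ (¬r ↔ b) = True
        ¬w ∧ p = True
          ¬w = True
        ¬r ↔ b = True
          ¬r = True
    (k ∨ ¬p) ↔ ((r ∧ h) ↔ (¬k ∧ p)) = True
      k ∨ ¬p = False
        ¬p = False
      (r ∧ h) ↔ (¬k ∧ p) = False
        r ∧ h = False
        ¬k ∧ p = True
          ¬k = True
  (((r ∧ b) ∨ w) → ¬k) → (((r ∨ ¬b) ∨ k) → (p ∧ r)) = True
    ((r ∧ b) ∨ w) → ¬k = True
      (r ∧ b) ∨ w = False
        r ∧ b = False
      ¬k = True
    ((r ∨ ¬b) ∨ k) → (p ∧ r) = True
      (r ∨ ¬b) ∨ k = False
        r ∨ ¬b = False
          ¬b = False
      p ∧ r = False
Both conjuncts True, so the formula holds.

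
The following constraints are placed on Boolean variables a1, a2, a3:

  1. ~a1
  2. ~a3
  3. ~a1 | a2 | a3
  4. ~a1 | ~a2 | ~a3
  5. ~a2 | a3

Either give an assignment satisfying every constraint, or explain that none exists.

a1 = False, a2 = False, a3 = False

Unit clause (~a1) forces a1 = False.
Unit clause (~a3) forces a3 = False.
In (~a2 | a3) only ~a2 is left, so a2 = False.
All clauses satisfied.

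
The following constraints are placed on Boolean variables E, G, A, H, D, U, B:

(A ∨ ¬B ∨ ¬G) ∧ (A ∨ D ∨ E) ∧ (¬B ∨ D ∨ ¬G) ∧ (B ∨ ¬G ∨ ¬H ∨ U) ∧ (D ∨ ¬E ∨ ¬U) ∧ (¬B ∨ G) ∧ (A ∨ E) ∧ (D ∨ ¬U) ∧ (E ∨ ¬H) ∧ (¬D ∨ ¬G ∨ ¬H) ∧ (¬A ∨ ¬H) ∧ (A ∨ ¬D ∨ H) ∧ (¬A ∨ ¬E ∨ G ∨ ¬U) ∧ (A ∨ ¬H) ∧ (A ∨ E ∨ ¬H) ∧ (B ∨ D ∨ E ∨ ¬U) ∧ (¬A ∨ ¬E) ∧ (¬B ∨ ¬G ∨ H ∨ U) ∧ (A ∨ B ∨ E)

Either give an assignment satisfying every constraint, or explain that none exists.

E=F, G=T, A=T, H=F, D=F, U=F, B=F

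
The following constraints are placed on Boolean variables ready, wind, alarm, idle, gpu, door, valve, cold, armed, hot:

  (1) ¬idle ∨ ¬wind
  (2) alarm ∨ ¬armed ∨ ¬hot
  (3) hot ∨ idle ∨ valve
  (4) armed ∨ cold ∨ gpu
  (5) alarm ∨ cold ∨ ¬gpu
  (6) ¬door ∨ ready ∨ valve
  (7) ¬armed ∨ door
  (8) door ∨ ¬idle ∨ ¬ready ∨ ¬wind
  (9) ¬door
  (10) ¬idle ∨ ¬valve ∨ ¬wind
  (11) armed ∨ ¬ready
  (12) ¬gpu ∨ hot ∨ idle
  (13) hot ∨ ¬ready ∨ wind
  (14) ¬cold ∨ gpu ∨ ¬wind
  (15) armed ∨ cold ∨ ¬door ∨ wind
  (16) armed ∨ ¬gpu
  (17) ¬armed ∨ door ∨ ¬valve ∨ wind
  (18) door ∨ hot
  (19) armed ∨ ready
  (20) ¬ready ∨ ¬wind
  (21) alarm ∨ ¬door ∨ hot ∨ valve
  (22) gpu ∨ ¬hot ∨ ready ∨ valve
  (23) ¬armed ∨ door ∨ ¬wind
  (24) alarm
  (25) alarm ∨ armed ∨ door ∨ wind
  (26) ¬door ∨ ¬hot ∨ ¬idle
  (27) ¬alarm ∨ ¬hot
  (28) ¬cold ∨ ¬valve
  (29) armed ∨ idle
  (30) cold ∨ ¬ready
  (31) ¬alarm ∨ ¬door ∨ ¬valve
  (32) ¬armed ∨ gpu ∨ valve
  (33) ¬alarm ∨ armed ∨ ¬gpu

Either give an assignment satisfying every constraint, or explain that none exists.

Unsatisfiable — no assignment works.

Case door = True:
  Clause (¬door) is falsified — contradiction.
Case door = False:
  (¬armed ∨ door) forces armed = False.
  (armed ∨ ¬ready) forces ready = False.
  Clause (armed ∨ ready) is falsified — contradiction.
Both cases fail, so the formula is unsatisfiable.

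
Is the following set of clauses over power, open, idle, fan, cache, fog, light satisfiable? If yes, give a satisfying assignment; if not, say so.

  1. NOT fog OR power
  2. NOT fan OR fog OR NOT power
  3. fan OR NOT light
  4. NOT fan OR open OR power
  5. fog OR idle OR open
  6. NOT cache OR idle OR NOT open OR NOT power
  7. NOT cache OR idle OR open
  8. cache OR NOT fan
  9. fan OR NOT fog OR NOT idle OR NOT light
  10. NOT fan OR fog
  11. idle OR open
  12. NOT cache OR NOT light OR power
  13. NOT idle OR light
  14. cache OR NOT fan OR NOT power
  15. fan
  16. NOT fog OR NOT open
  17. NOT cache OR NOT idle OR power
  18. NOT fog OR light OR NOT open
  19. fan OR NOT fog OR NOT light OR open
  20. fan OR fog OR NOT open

Unit clause (fan) forces fan = True.
In (cache OR NOT fan) only cache is left, so cache = True.
In (NOT fan OR fog) only fog is left, so fog = True.
In (NOT fog OR NOT open) only NOT open is left, so open = False.
In (NOT fog OR power) only power is left, so power = True.
In (NOT cache OR idle OR open) only idle is left, so idle = True.
In (NOT idle OR light) only light is left, so light = True.
All clauses satisfied.

power: True, open: False, idle: True, fan: True, cache: True, fog: True, light: True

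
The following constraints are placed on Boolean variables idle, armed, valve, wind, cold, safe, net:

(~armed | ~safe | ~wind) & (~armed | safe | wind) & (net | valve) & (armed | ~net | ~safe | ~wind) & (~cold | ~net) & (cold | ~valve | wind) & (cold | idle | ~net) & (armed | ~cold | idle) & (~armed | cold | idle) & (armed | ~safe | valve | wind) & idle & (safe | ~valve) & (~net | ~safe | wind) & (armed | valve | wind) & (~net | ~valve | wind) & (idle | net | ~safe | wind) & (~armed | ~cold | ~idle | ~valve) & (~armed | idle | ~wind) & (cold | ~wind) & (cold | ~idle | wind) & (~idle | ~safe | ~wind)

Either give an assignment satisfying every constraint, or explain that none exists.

idle = True, armed = False, valve = True, wind = False, cold = True, safe = True, net = False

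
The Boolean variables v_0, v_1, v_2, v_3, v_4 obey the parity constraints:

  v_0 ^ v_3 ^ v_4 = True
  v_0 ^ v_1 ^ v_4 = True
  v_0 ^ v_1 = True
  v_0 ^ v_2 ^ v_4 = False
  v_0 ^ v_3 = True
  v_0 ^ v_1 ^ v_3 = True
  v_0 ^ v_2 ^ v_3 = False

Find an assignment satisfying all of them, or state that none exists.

v_0: True, v_1: False, v_2: True, v_3: False, v_4: False

v_0 ^ v_3 ^ v_4 = T ^ F ^ F = True ✓
v_0 ^ v_1 ^ v_4 = T ^ F ^ F = True ✓
v_0 ^ v_1 = T ^ F = True ✓
v_0 ^ v_2 ^ v_4 = T ^ T ^ F = False ✓
v_0 ^ v_3 = T ^ F = True ✓
v_0 ^ v_1 ^ v_3 = T ^ F ^ F = True ✓
v_0 ^ v_2 ^ v_3 = T ^ T ^ F = False ✓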